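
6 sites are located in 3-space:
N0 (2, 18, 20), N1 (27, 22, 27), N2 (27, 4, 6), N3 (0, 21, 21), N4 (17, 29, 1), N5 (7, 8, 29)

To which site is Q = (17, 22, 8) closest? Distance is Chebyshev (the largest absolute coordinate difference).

d(Q,N0) = max(15, 4, 12) = 15
d(Q,N1) = max(10, 0, 19) = 19
d(Q,N2) = max(10, 18, 2) = 18
d(Q,N3) = max(17, 1, 13) = 17
d(Q,N4) = max(0, 7, 7) = 7
d(Q,N5) = max(10, 14, 21) = 21
N4 is nearest.

N4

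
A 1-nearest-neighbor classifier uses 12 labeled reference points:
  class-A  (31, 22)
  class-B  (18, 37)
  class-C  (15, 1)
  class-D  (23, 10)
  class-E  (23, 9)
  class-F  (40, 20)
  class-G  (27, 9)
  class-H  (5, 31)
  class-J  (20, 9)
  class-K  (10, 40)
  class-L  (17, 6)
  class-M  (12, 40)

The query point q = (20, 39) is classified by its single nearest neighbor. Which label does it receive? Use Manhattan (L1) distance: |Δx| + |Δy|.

d(q, class-A) = 11 + 17 = 28
d(q, class-B) = 2 + 2 = 4
d(q, class-C) = 5 + 38 = 43
d(q, class-D) = 3 + 29 = 32
d(q, class-E) = 3 + 30 = 33
d(q, class-F) = 20 + 19 = 39
d(q, class-G) = 7 + 30 = 37
d(q, class-H) = 15 + 8 = 23
d(q, class-J) = 0 + 30 = 30
d(q, class-K) = 10 + 1 = 11
d(q, class-L) = 3 + 33 = 36
d(q, class-M) = 8 + 1 = 9
The smallest is to class-B, so q lies in the Voronoi region of class-B.

class-B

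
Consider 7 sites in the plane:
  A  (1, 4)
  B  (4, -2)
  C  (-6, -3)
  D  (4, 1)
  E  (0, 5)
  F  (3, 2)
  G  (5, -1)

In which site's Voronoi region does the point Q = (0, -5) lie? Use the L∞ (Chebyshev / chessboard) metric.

B

d(Q,A) = max(1, 9) = 9
d(Q,B) = max(4, 3) = 4
d(Q,C) = max(6, 2) = 6
d(Q,D) = max(4, 6) = 6
d(Q,E) = max(0, 10) = 10
d(Q,F) = max(3, 7) = 7
d(Q,G) = max(5, 4) = 5
B is nearest.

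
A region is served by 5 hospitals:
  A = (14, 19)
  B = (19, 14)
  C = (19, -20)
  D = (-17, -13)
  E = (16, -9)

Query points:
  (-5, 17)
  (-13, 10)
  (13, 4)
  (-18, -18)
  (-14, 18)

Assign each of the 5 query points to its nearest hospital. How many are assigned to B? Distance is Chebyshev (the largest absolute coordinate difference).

1

(-5, 17) — d to each: A:19, B:24, C:37, D:30, E:26 → nearest is A
(-13, 10) — d to each: A:27, B:32, C:32, D:23, E:29 → nearest is D
(13, 4) — d to each: A:15, B:10, C:24, D:30, E:13 → nearest is B
(-18, -18) — d to each: A:37, B:37, C:37, D:5, E:34 → nearest is D
(-14, 18) — d to each: A:28, B:33, C:38, D:31, E:30 → nearest is A
1 of the 5 points has B as nearest.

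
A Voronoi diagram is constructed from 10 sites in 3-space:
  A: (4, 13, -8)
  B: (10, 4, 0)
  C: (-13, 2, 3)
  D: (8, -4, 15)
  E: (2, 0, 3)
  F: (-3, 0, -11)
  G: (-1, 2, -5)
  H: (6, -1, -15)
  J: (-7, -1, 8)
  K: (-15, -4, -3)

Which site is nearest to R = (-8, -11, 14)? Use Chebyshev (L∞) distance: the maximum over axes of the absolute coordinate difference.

J

d(R,A) = max(12, 24, 22) = 24
d(R,B) = max(18, 15, 14) = 18
d(R,C) = max(5, 13, 11) = 13
d(R,D) = max(16, 7, 1) = 16
d(R,E) = max(10, 11, 11) = 11
d(R,F) = max(5, 11, 25) = 25
d(R,G) = max(7, 13, 19) = 19
d(R,H) = max(14, 10, 29) = 29
d(R,J) = max(1, 10, 6) = 10
d(R,K) = max(7, 7, 17) = 17
J is nearest.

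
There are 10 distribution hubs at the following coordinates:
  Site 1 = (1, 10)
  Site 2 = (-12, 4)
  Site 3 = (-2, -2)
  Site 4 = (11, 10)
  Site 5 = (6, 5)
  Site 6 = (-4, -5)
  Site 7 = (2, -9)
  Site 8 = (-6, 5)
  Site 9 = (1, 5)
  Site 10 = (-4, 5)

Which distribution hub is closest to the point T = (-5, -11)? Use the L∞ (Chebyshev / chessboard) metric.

d(T, Site 1) = max(6, 21) = 21
d(T, Site 2) = max(7, 15) = 15
d(T, Site 3) = max(3, 9) = 9
d(T, Site 4) = max(16, 21) = 21
d(T, Site 5) = max(11, 16) = 16
d(T, Site 6) = max(1, 6) = 6
d(T, Site 7) = max(7, 2) = 7
d(T, Site 8) = max(1, 16) = 16
d(T, Site 9) = max(6, 16) = 16
d(T, Site 10) = max(1, 16) = 16
Site 6 is nearest.

Site 6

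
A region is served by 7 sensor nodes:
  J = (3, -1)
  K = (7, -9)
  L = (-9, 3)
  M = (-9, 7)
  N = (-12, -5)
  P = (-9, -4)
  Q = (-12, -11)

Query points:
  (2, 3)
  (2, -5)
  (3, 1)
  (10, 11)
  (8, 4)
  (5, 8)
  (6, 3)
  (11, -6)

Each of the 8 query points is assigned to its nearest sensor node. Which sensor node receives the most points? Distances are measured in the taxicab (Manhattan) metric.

J

(2, 3) — d to each: J:5, K:17, L:11, M:15, N:22, P:18, Q:28 → nearest is J
(2, -5) — d to each: J:5, K:9, L:19, M:23, N:14, P:12, Q:20 → nearest is J
(3, 1) — d to each: J:2, K:14, L:14, M:18, N:21, P:17, Q:27 → nearest is J
(10, 11) — d to each: J:19, K:23, L:27, M:23, N:38, P:34, Q:44 → nearest is J
(8, 4) — d to each: J:10, K:14, L:18, M:20, N:29, P:25, Q:35 → nearest is J
(5, 8) — d to each: J:11, K:19, L:19, M:15, N:30, P:26, Q:36 → nearest is J
(6, 3) — d to each: J:7, K:13, L:15, M:19, N:26, P:22, Q:32 → nearest is J
(11, -6) — d to each: J:13, K:7, L:29, M:33, N:24, P:22, Q:28 → nearest is K
Tally — J:7, K:1. J captures the most (7).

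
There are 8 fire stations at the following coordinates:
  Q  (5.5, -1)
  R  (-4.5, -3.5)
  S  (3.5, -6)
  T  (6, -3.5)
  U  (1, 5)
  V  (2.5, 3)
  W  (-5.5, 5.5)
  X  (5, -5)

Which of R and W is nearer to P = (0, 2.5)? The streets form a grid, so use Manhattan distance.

W

d(P,R) = |0−(-4.5)| + |2.5−(-3.5)| = 4.5 + 6 = 10.5
d(P,W) = |0−(-5.5)| + |2.5−5.5| = 5.5 + 3 = 8.5
10.5 > 8.5, so W is closer.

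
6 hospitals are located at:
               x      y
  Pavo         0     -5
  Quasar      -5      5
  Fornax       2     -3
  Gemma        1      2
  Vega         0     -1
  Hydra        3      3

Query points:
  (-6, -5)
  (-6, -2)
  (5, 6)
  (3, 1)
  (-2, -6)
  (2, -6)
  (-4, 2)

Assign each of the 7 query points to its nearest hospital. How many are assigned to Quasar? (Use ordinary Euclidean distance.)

1

(-6, -5) — d² to each: Pavo:36, Quasar:101, Fornax:68, Gemma:98, Vega:52, Hydra:145 → nearest is Pavo
(-6, -2) — d² to each: Pavo:45, Quasar:50, Fornax:65, Gemma:65, Vega:37, Hydra:106 → nearest is Vega
(5, 6) — d² to each: Pavo:146, Quasar:101, Fornax:90, Gemma:32, Vega:74, Hydra:13 → nearest is Hydra
(3, 1) — d² to each: Pavo:45, Quasar:80, Fornax:17, Gemma:5, Vega:13, Hydra:4 → nearest is Hydra
(-2, -6) — d² to each: Pavo:5, Quasar:130, Fornax:25, Gemma:73, Vega:29, Hydra:106 → nearest is Pavo
(2, -6) — d² to each: Pavo:5, Quasar:170, Fornax:9, Gemma:65, Vega:29, Hydra:82 → nearest is Pavo
(-4, 2) — d² to each: Pavo:65, Quasar:10, Fornax:61, Gemma:25, Vega:25, Hydra:50 → nearest is Quasar
1 of the 7 points has Quasar as nearest.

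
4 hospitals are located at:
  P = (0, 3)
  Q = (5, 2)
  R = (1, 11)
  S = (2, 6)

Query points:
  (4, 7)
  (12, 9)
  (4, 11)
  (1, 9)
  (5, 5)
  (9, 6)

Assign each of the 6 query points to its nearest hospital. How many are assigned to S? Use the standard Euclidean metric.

1

(4, 7) — d² to each: P:32, Q:26, R:25, S:5 → nearest is S
(12, 9) — d² to each: P:180, Q:98, R:125, S:109 → nearest is Q
(4, 11) — d² to each: P:80, Q:82, R:9, S:29 → nearest is R
(1, 9) — d² to each: P:37, Q:65, R:4, S:10 → nearest is R
(5, 5) — d² to each: P:29, Q:9, R:52, S:10 → nearest is Q
(9, 6) — d² to each: P:90, Q:32, R:89, S:49 → nearest is Q
1 of the 6 points has S as nearest.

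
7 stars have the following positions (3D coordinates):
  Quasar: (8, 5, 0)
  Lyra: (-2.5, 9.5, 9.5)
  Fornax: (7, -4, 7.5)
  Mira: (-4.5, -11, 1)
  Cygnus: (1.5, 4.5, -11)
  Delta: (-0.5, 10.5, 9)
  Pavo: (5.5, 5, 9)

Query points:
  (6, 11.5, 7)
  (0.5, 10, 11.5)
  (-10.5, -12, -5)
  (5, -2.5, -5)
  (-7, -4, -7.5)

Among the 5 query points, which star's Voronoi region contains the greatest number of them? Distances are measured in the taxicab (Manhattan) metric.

(6, 11.5, 7) — d to each: Quasar:15.5, Lyra:13, Fornax:17, Mira:39, Cygnus:29.5, Delta:9.5, Pavo:9 → nearest is Pavo
(0.5, 10, 11.5) — d to each: Quasar:24, Lyra:5.5, Fornax:24.5, Mira:36.5, Cygnus:29, Delta:4, Pavo:12.5 → nearest is Delta
(-10.5, -12, -5) — d to each: Quasar:40.5, Lyra:44, Fornax:38, Mira:13, Cygnus:34.5, Delta:46.5, Pavo:47 → nearest is Mira
(5, -2.5, -5) — d to each: Quasar:15.5, Lyra:34, Fornax:16, Mira:24, Cygnus:16.5, Delta:32.5, Pavo:22 → nearest is Quasar
(-7, -4, -7.5) — d to each: Quasar:31.5, Lyra:35, Fornax:29, Mira:18, Cygnus:20.5, Delta:37.5, Pavo:38 → nearest is Mira
Tally — Quasar:1, Mira:2, Delta:1, Pavo:1. Mira captures the most (2).

Mira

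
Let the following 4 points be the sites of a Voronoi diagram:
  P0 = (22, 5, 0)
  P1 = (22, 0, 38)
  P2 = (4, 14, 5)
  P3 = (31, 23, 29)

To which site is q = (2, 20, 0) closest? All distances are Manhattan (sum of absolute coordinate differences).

P2

d(q,P0) = |2−22| + |20−5| + |0−0| = 20 + 15 + 0 = 35
d(q,P1) = |2−22| + |20−0| + |0−38| = 20 + 20 + 38 = 78
d(q,P2) = |2−4| + |20−14| + |0−5| = 2 + 6 + 5 = 13
d(q,P3) = |2−31| + |20−23| + |0−29| = 29 + 3 + 29 = 61
Minimum is at P2.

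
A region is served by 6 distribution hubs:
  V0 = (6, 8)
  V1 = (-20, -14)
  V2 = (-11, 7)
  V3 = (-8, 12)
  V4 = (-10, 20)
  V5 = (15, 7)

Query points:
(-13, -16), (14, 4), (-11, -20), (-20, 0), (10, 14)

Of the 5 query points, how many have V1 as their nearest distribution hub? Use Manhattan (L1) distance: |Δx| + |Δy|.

(-13, -16) — d to each: V0:43, V1:9, V2:25, V3:33, V4:39, V5:51 → nearest is V1
(14, 4) — d to each: V0:12, V1:52, V2:28, V3:30, V4:40, V5:4 → nearest is V5
(-11, -20) — d to each: V0:45, V1:15, V2:27, V3:35, V4:41, V5:53 → nearest is V1
(-20, 0) — d to each: V0:34, V1:14, V2:16, V3:24, V4:30, V5:42 → nearest is V1
(10, 14) — d to each: V0:10, V1:58, V2:28, V3:20, V4:26, V5:12 → nearest is V0
3 of the 5 points have V1 as nearest.

3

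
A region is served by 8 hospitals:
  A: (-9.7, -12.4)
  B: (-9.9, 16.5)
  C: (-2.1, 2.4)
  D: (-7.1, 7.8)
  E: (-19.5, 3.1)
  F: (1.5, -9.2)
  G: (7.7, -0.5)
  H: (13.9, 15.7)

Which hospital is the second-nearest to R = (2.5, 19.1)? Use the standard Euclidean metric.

B

Squared Euclidean distances:
|RA|² = 148.84 + 992.25 = 1141.09
|RB|² = 153.76 + 6.76 = 160.52
|RC|² = 21.16 + 278.89 = 300.05
|RD|² = 92.16 + 127.69 = 219.85
|RE|² = 484 + 256 = 740
|RF|² = 1 + 800.89 = 801.89
|RG|² = 27.04 + 384.16 = 411.2
|RH|² = 129.96 + 11.56 = 141.52
Sorted ascending: H, B, D, … — the second-nearest is B.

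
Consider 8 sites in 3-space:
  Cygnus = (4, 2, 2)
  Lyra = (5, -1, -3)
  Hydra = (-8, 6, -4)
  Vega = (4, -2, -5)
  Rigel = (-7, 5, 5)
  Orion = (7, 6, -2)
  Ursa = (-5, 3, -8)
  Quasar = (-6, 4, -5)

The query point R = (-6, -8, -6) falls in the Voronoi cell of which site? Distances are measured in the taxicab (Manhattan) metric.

Quasar

d(R, Cygnus) = 10 + 10 + 8 = 28
d(R, Lyra) = 11 + 7 + 3 = 21
d(R, Hydra) = 2 + 14 + 2 = 18
d(R, Vega) = 10 + 6 + 1 = 17
d(R, Rigel) = 1 + 13 + 11 = 25
d(R, Orion) = 13 + 14 + 4 = 31
d(R, Ursa) = 1 + 11 + 2 = 14
d(R, Quasar) = 0 + 12 + 1 = 13
Quasar is nearest.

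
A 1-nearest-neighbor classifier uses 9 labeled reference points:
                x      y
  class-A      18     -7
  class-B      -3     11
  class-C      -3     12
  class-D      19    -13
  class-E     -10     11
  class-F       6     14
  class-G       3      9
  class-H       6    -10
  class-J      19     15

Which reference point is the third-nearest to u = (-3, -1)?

class-H

Since √ is increasing, it suffices to compare squared distances:
d²(u, class-A) = (-3−18)² + (-1−(-7))² = 441 + 36 = 477
d²(u, class-B) = (-3−(-3))² + (-1−11)² = 0 + 144 = 144
d²(u, class-C) = (-3−(-3))² + (-1−12)² = 0 + 169 = 169
d²(u, class-D) = (-3−19)² + (-1−(-13))² = 484 + 144 = 628
d²(u, class-E) = (-3−(-10))² + (-1−11)² = 49 + 144 = 193
d²(u, class-F) = (-3−6)² + (-1−14)² = 81 + 225 = 306
d²(u, class-G) = (-3−3)² + (-1−9)² = 36 + 100 = 136
d²(u, class-H) = (-3−6)² + (-1−(-10))² = 81 + 81 = 162
d²(u, class-J) = (-3−19)² + (-1−15)² = 484 + 256 = 740
Sorted ascending: class-G, class-B, class-H, class-C, … — the third-nearest is class-H.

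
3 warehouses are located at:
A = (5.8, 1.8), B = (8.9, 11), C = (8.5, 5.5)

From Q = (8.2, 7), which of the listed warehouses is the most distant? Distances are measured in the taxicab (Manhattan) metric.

d(Q,A) = |8.2−5.8| + |7−1.8| = 2.4 + 5.2 = 7.6
d(Q,B) = |8.2−8.9| + |7−11| = 0.7 + 4 = 4.7
d(Q,C) = |8.2−8.5| + |7−5.5| = 0.3 + 1.5 = 1.8
The largest is to A.

A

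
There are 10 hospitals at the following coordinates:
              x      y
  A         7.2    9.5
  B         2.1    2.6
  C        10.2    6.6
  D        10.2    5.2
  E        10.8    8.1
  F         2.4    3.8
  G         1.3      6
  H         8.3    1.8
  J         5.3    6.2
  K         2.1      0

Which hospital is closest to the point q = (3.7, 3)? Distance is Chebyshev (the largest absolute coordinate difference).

d(q,A) = max(3.5, 6.5) = 6.5
d(q,B) = max(1.6, 0.4) = 1.6
d(q,C) = max(6.5, 3.6) = 6.5
d(q,D) = max(6.5, 2.2) = 6.5
d(q,E) = max(7.1, 5.1) = 7.1
d(q,F) = max(1.3, 0.8) = 1.3
d(q,G) = max(2.4, 3) = 3
d(q,H) = max(4.6, 1.2) = 4.6
d(q,J) = max(1.6, 3.2) = 3.2
d(q,K) = max(1.6, 3) = 3
F is nearest.

F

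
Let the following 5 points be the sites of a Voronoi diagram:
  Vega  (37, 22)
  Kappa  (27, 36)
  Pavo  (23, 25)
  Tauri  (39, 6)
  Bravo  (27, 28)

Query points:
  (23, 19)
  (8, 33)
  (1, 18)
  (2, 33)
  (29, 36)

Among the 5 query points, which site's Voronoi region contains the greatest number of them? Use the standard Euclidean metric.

Pavo

(23, 19) — d² to each: Vega:205, Kappa:305, Pavo:36, Tauri:425, Bravo:97 → nearest is Pavo
(8, 33) — d² to each: Vega:962, Kappa:370, Pavo:289, Tauri:1690, Bravo:386 → nearest is Pavo
(1, 18) — d² to each: Vega:1312, Kappa:1000, Pavo:533, Tauri:1588, Bravo:776 → nearest is Pavo
(2, 33) — d² to each: Vega:1346, Kappa:634, Pavo:505, Tauri:2098, Bravo:650 → nearest is Pavo
(29, 36) — d² to each: Vega:260, Kappa:4, Pavo:157, Tauri:1000, Bravo:68 → nearest is Kappa
Tally — Kappa:1, Pavo:4. Pavo captures the most (4).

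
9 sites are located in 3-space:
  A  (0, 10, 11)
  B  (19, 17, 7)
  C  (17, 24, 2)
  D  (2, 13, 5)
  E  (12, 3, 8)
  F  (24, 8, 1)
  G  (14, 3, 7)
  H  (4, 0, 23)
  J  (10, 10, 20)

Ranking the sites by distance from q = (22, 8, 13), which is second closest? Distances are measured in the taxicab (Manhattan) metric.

d(q,A) = 22 + 2 + 2 = 26
d(q,B) = 3 + 9 + 6 = 18
d(q,C) = 5 + 16 + 11 = 32
d(q,D) = 20 + 5 + 8 = 33
d(q,E) = 10 + 5 + 5 = 20
d(q,F) = 2 + 0 + 12 = 14
d(q,G) = 8 + 5 + 6 = 19
d(q,H) = 18 + 8 + 10 = 36
d(q,J) = 12 + 2 + 7 = 21
Sorted ascending: F, B, G, … — the second-nearest is B.

B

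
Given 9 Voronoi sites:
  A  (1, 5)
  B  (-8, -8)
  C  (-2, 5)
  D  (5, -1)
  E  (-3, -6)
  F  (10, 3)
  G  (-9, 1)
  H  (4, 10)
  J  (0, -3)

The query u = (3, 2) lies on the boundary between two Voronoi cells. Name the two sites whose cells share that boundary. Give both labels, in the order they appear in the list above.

Squared distances from u to each site:
|uA|² = (3−1)² + (2−5)² = 4 + 9 = 13
|uB|² = (3−(-8))² + (2−(-8))² = 121 + 100 = 221
|uC|² = (3−(-2))² + (2−5)² = 25 + 9 = 34
|uD|² = (3−5)² + (2−(-1))² = 4 + 9 = 13
|uE|² = (3−(-3))² + (2−(-6))² = 36 + 64 = 100
|uF|² = (3−10)² + (2−3)² = 49 + 1 = 50
|uG|² = (3−(-9))² + (2−1)² = 144 + 1 = 145
|uH|² = (3−4)² + (2−10)² = 1 + 64 = 65
|uJ|² = (3−0)² + (2−(-3))² = 9 + 25 = 34
u is equidistant from A and D (both at squared distance 13), and every other site is strictly farther — so u lies on the A–D Voronoi edge.

A and D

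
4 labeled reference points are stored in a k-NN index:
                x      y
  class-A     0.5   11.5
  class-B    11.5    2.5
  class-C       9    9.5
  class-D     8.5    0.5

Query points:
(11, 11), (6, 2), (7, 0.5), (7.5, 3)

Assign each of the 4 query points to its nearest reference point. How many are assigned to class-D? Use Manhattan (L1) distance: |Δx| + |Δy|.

(11, 11) — d to each: class-A:11, class-B:9, class-C:3.5, class-D:13 → nearest is class-C
(6, 2) — d to each: class-A:15, class-B:6, class-C:10.5, class-D:4 → nearest is class-D
(7, 0.5) — d to each: class-A:17.5, class-B:6.5, class-C:11, class-D:1.5 → nearest is class-D
(7.5, 3) — d to each: class-A:15.5, class-B:4.5, class-C:8, class-D:3.5 → nearest is class-D
3 of the 4 points have class-D as nearest.

3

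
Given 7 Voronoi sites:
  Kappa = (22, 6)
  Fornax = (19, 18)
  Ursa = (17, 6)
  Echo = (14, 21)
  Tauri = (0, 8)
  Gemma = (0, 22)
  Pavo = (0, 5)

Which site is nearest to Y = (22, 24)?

Compare squared distances (the ordering matches that of the actual distances):
d²(Y, Kappa) = 0 + 324 = 324
d²(Y, Fornax) = 9 + 36 = 45
d²(Y, Ursa) = 25 + 324 = 349
d²(Y, Echo) = 64 + 9 = 73
d²(Y, Tauri) = 484 + 256 = 740
d²(Y, Gemma) = 484 + 4 = 488
d²(Y, Pavo) = 484 + 361 = 845
Minimum is at Fornax.

Fornax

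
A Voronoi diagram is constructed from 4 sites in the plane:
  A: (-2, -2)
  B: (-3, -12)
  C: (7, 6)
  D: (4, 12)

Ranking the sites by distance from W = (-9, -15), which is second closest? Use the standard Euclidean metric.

Compare squared distances (the ordering matches that of the actual distances):
|WA|² = (-9−(-2))² + (-15−(-2))² = 49 + 169 = 218
|WB|² = (-9−(-3))² + (-15−(-12))² = 36 + 9 = 45
|WC|² = (-9−7)² + (-15−6)² = 256 + 441 = 697
|WD|² = (-9−4)² + (-15−12)² = 169 + 729 = 898
Sorted ascending: B, A, C, … — the second-nearest is A.

A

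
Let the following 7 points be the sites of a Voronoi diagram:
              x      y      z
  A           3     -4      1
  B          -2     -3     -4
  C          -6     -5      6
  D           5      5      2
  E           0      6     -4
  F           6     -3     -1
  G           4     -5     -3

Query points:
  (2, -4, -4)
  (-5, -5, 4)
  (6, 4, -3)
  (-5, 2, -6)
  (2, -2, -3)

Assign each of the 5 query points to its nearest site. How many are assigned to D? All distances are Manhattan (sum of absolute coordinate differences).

1

(2, -4, -4) — d to each: A:6, B:5, C:19, D:18, E:12, F:8, G:4 → nearest is G
(-5, -5, 4) — d to each: A:12, B:13, C:3, D:22, E:24, F:18, G:16 → nearest is C
(6, 4, -3) — d to each: A:15, B:16, C:30, D:7, E:9, F:9, G:11 → nearest is D
(-5, 2, -6) — d to each: A:21, B:10, C:20, D:21, E:11, F:21, G:19 → nearest is B
(2, -2, -3) — d to each: A:7, B:6, C:20, D:15, E:11, F:7, G:5 → nearest is G
1 of the 5 points has D as nearest.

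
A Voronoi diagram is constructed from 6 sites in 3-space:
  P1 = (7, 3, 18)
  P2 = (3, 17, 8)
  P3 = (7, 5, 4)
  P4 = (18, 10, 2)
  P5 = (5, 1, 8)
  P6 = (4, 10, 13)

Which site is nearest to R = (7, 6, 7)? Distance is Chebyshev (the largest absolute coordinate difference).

d(R,P1) = max(0, 3, 11) = 11
d(R,P2) = max(4, 11, 1) = 11
d(R,P3) = max(0, 1, 3) = 3
d(R,P4) = max(11, 4, 5) = 11
d(R,P5) = max(2, 5, 1) = 5
d(R,P6) = max(3, 4, 6) = 6
P3 is nearest.

P3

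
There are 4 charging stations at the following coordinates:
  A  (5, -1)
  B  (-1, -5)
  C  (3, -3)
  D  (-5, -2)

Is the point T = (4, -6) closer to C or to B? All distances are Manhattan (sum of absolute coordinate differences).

d(T,C) = |4−3| + |-6−(-3)| = 1 + 3 = 4
d(T,B) = |4−(-1)| + |-6−(-5)| = 5 + 1 = 6
4 < 6, so C is closer.

C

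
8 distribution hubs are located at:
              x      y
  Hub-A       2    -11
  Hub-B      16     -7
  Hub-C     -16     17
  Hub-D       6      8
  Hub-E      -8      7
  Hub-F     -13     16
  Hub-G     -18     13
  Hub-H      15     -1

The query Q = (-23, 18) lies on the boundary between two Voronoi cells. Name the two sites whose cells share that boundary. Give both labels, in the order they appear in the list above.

Squared distances from Q to each site:
d²(Q, Hub-A) = 625 + 841 = 1466
d²(Q, Hub-B) = 1521 + 625 = 2146
d²(Q, Hub-C) = 49 + 1 = 50
d²(Q, Hub-D) = 841 + 100 = 941
d²(Q, Hub-E) = 225 + 121 = 346
d²(Q, Hub-F) = 100 + 4 = 104
d²(Q, Hub-G) = 25 + 25 = 50
d²(Q, Hub-H) = 1444 + 361 = 1805
Q is equidistant from Hub-C and Hub-G (both at squared distance 50), and every other site is strictly farther — so Q lies on the Hub-C–Hub-G Voronoi edge.

Hub-C and Hub-G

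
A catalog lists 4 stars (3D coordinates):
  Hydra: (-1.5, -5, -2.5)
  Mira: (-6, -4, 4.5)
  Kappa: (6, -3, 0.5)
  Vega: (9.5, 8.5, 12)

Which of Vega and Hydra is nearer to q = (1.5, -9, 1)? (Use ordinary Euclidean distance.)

Hydra

Compare squared distances:
d²(q, Vega) = (1.5−9.5)² + (-9−8.5)² + (1−12)² = 64 + 306.25 + 121 = 491.25
d²(q, Hydra) = (1.5−(-1.5))² + (-9−(-5))² + (1−(-2.5))² = 9 + 16 + 12.25 = 37.25
491.25 > 37.25, so Hydra is closer.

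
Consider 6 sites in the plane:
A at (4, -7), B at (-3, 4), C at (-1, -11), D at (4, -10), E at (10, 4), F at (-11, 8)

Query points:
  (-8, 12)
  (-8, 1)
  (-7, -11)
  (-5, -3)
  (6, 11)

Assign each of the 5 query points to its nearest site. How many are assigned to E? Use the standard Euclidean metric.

(-8, 12) — d² to each: A:505, B:89, C:578, D:628, E:388, F:25 → nearest is F
(-8, 1) — d² to each: A:208, B:34, C:193, D:265, E:333, F:58 → nearest is B
(-7, -11) — d² to each: A:137, B:241, C:36, D:122, E:514, F:377 → nearest is C
(-5, -3) — d² to each: A:97, B:53, C:80, D:130, E:274, F:157 → nearest is B
(6, 11) — d² to each: A:328, B:130, C:533, D:445, E:65, F:298 → nearest is E
1 of the 5 points has E as nearest.

1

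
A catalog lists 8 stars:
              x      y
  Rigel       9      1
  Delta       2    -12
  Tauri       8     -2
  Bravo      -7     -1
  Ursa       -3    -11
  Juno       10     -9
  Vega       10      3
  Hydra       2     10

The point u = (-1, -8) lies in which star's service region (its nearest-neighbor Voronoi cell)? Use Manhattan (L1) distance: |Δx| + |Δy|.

d(u, Rigel) = 10 + 9 = 19
d(u, Delta) = 3 + 4 = 7
d(u, Tauri) = 9 + 6 = 15
d(u, Bravo) = 6 + 7 = 13
d(u, Ursa) = 2 + 3 = 5
d(u, Juno) = 11 + 1 = 12
d(u, Vega) = 11 + 11 = 22
d(u, Hydra) = 3 + 18 = 21
The smallest is to Ursa, so u lies in the Voronoi region of Ursa.

Ursa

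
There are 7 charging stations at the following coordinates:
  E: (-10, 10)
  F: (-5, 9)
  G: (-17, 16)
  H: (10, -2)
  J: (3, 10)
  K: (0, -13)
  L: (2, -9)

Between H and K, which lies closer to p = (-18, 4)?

Compare squared distances:
|pH|² = (-18−10)² + (4−(-2))² = 784 + 36 = 820
|pK|² = (-18−0)² + (4−(-13))² = 324 + 289 = 613
820 > 613, so K is closer.

K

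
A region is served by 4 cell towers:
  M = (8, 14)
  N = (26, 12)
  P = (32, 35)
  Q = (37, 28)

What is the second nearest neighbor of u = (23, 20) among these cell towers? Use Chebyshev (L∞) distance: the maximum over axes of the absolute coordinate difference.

d(u,M) = max(15, 6) = 15
d(u,N) = max(3, 8) = 8
d(u,P) = max(9, 15) = 15
d(u,Q) = max(14, 8) = 14
Sorted ascending: N, Q, M, … — the second-nearest is Q.

Q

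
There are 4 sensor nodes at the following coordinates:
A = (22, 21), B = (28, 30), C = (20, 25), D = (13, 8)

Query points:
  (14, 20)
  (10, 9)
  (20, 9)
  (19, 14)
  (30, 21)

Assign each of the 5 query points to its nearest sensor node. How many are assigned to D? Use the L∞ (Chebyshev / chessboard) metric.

(14, 20) — d to each: A:8, B:14, C:6, D:12 → nearest is C
(10, 9) — d to each: A:12, B:21, C:16, D:3 → nearest is D
(20, 9) — d to each: A:12, B:21, C:16, D:7 → nearest is D
(19, 14) — d to each: A:7, B:16, C:11, D:6 → nearest is D
(30, 21) — d to each: A:8, B:9, C:10, D:17 → nearest is A
3 of the 5 points have D as nearest.

3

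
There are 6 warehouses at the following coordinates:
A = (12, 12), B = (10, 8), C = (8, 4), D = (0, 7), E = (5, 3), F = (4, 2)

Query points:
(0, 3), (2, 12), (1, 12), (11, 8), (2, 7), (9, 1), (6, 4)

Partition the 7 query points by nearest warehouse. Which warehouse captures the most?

D

(0, 3) — d² to each: A:225, B:125, C:65, D:16, E:25, F:17 → nearest is D
(2, 12) — d² to each: A:100, B:80, C:100, D:29, E:90, F:104 → nearest is D
(1, 12) — d² to each: A:121, B:97, C:113, D:26, E:97, F:109 → nearest is D
(11, 8) — d² to each: A:17, B:1, C:25, D:122, E:61, F:85 → nearest is B
(2, 7) — d² to each: A:125, B:65, C:45, D:4, E:25, F:29 → nearest is D
(9, 1) — d² to each: A:130, B:50, C:10, D:117, E:20, F:26 → nearest is C
(6, 4) — d² to each: A:100, B:32, C:4, D:45, E:2, F:8 → nearest is E
Tally — B:1, C:1, D:4, E:1. D captures the most (4).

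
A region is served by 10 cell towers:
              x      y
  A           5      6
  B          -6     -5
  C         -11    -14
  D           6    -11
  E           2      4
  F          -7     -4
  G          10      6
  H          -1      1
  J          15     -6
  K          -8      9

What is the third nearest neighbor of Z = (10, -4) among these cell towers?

Compare squared distances (the ordering matches that of the actual distances):
|ZA|² = (10−5)² + (-4−6)² = 25 + 100 = 125
|ZB|² = (10−(-6))² + (-4−(-5))² = 256 + 1 = 257
|ZC|² = (10−(-11))² + (-4−(-14))² = 441 + 100 = 541
|ZD|² = (10−6)² + (-4−(-11))² = 16 + 49 = 65
|ZE|² = (10−2)² + (-4−4)² = 64 + 64 = 128
|ZF|² = (10−(-7))² + (-4−(-4))² = 289 + 0 = 289
|ZG|² = (10−10)² + (-4−6)² = 0 + 100 = 100
|ZH|² = (10−(-1))² + (-4−1)² = 121 + 25 = 146
|ZJ|² = (10−15)² + (-4−(-6))² = 25 + 4 = 29
|ZK|² = (10−(-8))² + (-4−9)² = 324 + 169 = 493
Sorted ascending: J, D, G, A, … — the third-nearest is G.

G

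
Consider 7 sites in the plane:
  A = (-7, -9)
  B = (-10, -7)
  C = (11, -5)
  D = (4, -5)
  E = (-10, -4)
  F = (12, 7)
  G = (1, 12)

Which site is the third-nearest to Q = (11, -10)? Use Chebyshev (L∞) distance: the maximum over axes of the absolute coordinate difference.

F

d(Q,A) = max(18, 1) = 18
d(Q,B) = max(21, 3) = 21
d(Q,C) = max(0, 5) = 5
d(Q,D) = max(7, 5) = 7
d(Q,E) = max(21, 6) = 21
d(Q,F) = max(1, 17) = 17
d(Q,G) = max(10, 22) = 22
Sorted ascending: C, D, F, A, … — the third-nearest is F.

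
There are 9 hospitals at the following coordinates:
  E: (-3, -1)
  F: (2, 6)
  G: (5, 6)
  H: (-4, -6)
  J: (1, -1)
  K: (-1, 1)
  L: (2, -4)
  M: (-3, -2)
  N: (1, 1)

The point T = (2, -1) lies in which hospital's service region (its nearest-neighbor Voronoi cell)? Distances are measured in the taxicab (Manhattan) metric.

J

d(T,E) = |2−(-3)| + |-1−(-1)| = 5 + 0 = 5
d(T,F) = |2−2| + |-1−6| = 0 + 7 = 7
d(T,G) = |2−5| + |-1−6| = 3 + 7 = 10
d(T,H) = |2−(-4)| + |-1−(-6)| = 6 + 5 = 11
d(T,J) = |2−1| + |-1−(-1)| = 1 + 0 = 1
d(T,K) = |2−(-1)| + |-1−1| = 3 + 2 = 5
d(T,L) = |2−2| + |-1−(-4)| = 0 + 3 = 3
d(T,M) = |2−(-3)| + |-1−(-2)| = 5 + 1 = 6
d(T,N) = |2−1| + |-1−1| = 1 + 2 = 3
Minimum is at J.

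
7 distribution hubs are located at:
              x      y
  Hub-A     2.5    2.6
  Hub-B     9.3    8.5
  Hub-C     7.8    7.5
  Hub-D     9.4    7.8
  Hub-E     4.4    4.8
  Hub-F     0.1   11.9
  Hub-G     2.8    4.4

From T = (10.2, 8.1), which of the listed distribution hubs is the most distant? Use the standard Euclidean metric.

Hub-F

Compare squared distances (the ordering matches that of the actual distances):
d²(T, Hub-A) = (10.2−2.5)² + (8.1−2.6)² = 59.29 + 30.25 = 89.54
d²(T, Hub-B) = (10.2−9.3)² + (8.1−8.5)² = 0.81 + 0.16 = 0.97
d²(T, Hub-C) = (10.2−7.8)² + (8.1−7.5)² = 5.76 + 0.36 = 6.12
d²(T, Hub-D) = (10.2−9.4)² + (8.1−7.8)² = 0.64 + 0.09 = 0.73
d²(T, Hub-E) = (10.2−4.4)² + (8.1−4.8)² = 33.64 + 10.89 = 44.53
d²(T, Hub-F) = (10.2−0.1)² + (8.1−11.9)² = 102.01 + 14.44 = 116.45
d²(T, Hub-G) = (10.2−2.8)² + (8.1−4.4)² = 54.76 + 13.69 = 68.45
The largest is to Hub-F.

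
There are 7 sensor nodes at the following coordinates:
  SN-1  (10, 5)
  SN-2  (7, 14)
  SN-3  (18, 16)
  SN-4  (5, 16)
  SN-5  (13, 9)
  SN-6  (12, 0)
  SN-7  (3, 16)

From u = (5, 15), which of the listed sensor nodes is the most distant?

Since √ is increasing, it suffices to compare squared distances:
d²(u, SN-1) = 25 + 100 = 125
d²(u, SN-2) = 4 + 1 = 5
d²(u, SN-3) = 169 + 1 = 170
d²(u, SN-4) = 0 + 1 = 1
d²(u, SN-5) = 64 + 36 = 100
d²(u, SN-6) = 49 + 225 = 274
d²(u, SN-7) = 4 + 1 = 5
The largest is to SN-6.

SN-6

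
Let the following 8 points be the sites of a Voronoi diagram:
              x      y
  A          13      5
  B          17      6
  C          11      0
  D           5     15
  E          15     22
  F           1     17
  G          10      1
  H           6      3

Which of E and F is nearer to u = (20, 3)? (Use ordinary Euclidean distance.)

Compare squared distances:
|uE|² = (20−15)² + (3−22)² = 25 + 361 = 386
|uF|² = (20−1)² + (3−17)² = 361 + 196 = 557
386 < 557, so E is closer.

E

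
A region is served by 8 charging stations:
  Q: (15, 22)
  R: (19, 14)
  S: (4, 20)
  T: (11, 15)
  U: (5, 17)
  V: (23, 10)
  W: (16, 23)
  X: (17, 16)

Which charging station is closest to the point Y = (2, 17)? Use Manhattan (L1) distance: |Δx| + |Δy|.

d(Y,Q) = |2−15| + |17−22| = 13 + 5 = 18
d(Y,R) = |2−19| + |17−14| = 17 + 3 = 20
d(Y,S) = |2−4| + |17−20| = 2 + 3 = 5
d(Y,T) = |2−11| + |17−15| = 9 + 2 = 11
d(Y,U) = |2−5| + |17−17| = 3 + 0 = 3
d(Y,V) = |2−23| + |17−10| = 21 + 7 = 28
d(Y,W) = |2−16| + |17−23| = 14 + 6 = 20
d(Y,X) = |2−17| + |17−16| = 15 + 1 = 16
U is nearest.

U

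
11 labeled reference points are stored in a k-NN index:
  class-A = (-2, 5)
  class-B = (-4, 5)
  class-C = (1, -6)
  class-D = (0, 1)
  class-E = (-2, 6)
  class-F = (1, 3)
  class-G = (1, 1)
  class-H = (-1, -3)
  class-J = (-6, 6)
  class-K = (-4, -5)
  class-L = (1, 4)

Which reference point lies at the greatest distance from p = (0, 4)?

Compare squared distances (the ordering matches that of the actual distances):
d²(p, class-A) = (0−(-2))² + (4−5)² = 4 + 1 = 5
d²(p, class-B) = (0−(-4))² + (4−5)² = 16 + 1 = 17
d²(p, class-C) = (0−1)² + (4−(-6))² = 1 + 100 = 101
d²(p, class-D) = (0−0)² + (4−1)² = 0 + 9 = 9
d²(p, class-E) = (0−(-2))² + (4−6)² = 4 + 4 = 8
d²(p, class-F) = (0−1)² + (4−3)² = 1 + 1 = 2
d²(p, class-G) = (0−1)² + (4−1)² = 1 + 9 = 10
d²(p, class-H) = (0−(-1))² + (4−(-3))² = 1 + 49 = 50
d²(p, class-J) = (0−(-6))² + (4−6)² = 36 + 4 = 40
d²(p, class-K) = (0−(-4))² + (4−(-5))² = 16 + 81 = 97
d²(p, class-L) = (0−1)² + (4−4)² = 1 + 0 = 1
The largest is to class-C.

class-C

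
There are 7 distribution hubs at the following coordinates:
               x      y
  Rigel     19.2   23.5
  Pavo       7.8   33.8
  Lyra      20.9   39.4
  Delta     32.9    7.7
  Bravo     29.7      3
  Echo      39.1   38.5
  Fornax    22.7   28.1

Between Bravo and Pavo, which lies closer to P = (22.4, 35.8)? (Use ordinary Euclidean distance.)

Compare squared distances:
d²(P, Bravo) = (22.4−29.7)² + (35.8−3)² = 53.29 + 1075.84 = 1129.13
d²(P, Pavo) = (22.4−7.8)² + (35.8−33.8)² = 213.16 + 4 = 217.16
1129.13 > 217.16, so Pavo is closer.

Pavo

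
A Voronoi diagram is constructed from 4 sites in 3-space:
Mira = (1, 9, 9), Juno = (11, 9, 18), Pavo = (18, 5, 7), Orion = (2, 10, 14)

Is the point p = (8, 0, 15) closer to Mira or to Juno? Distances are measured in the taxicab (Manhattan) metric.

d(p, Mira) = |8−1| + |0−9| + |15−9| = 7 + 9 + 6 = 22
d(p, Juno) = |8−11| + |0−9| + |15−18| = 3 + 9 + 3 = 15
22 > 15, so Juno is closer.

Juno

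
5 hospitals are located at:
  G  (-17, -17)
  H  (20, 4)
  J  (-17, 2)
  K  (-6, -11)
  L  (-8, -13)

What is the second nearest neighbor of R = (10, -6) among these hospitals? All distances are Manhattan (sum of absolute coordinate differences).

K

d(R,G) = |10−(-17)| + |-6−(-17)| = 27 + 11 = 38
d(R,H) = |10−20| + |-6−4| = 10 + 10 = 20
d(R,J) = |10−(-17)| + |-6−2| = 27 + 8 = 35
d(R,K) = |10−(-6)| + |-6−(-11)| = 16 + 5 = 21
d(R,L) = |10−(-8)| + |-6−(-13)| = 18 + 7 = 25
Sorted ascending: H, K, L, … — the second-nearest is K.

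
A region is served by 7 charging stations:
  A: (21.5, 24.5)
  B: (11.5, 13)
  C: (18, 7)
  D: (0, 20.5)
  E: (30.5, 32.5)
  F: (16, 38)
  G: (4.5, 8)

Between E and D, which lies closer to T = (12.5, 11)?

D

Compare squared distances:
|TE|² = (12.5−30.5)² + (11−32.5)² = 324 + 462.25 = 786.25
|TD|² = (12.5−0)² + (11−20.5)² = 156.25 + 90.25 = 246.5
786.25 > 246.5, so D is closer.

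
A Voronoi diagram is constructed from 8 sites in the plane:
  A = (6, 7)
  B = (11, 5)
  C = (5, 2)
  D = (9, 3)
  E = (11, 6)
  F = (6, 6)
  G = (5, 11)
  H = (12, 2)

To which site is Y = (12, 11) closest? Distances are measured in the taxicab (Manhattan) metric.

d(Y,A) = |12−6| + |11−7| = 6 + 4 = 10
d(Y,B) = |12−11| + |11−5| = 1 + 6 = 7
d(Y,C) = |12−5| + |11−2| = 7 + 9 = 16
d(Y,D) = |12−9| + |11−3| = 3 + 8 = 11
d(Y,E) = |12−11| + |11−6| = 1 + 5 = 6
d(Y,F) = |12−6| + |11−6| = 6 + 5 = 11
d(Y,G) = |12−5| + |11−11| = 7 + 0 = 7
d(Y,H) = |12−12| + |11−2| = 0 + 9 = 9
Minimum is at E.

E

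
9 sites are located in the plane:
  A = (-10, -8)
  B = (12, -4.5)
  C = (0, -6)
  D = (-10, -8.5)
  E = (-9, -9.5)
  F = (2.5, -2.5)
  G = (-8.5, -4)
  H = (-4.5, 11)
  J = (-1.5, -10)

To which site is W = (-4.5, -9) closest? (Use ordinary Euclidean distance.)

Since √ is increasing, it suffices to compare squared distances:
|WA|² = (-4.5−(-10))² + (-9−(-8))² = 30.25 + 1 = 31.25
|WB|² = (-4.5−12)² + (-9−(-4.5))² = 272.25 + 20.25 = 292.5
|WC|² = (-4.5−0)² + (-9−(-6))² = 20.25 + 9 = 29.25
|WD|² = (-4.5−(-10))² + (-9−(-8.5))² = 30.25 + 0.25 = 30.5
|WE|² = (-4.5−(-9))² + (-9−(-9.5))² = 20.25 + 0.25 = 20.5
|WF|² = (-4.5−2.5)² + (-9−(-2.5))² = 49 + 42.25 = 91.25
|WG|² = (-4.5−(-8.5))² + (-9−(-4))² = 16 + 25 = 41
|WH|² = (-4.5−(-4.5))² + (-9−11)² = 0 + 400 = 400
|WJ|² = (-4.5−(-1.5))² + (-9−(-10))² = 9 + 1 = 10
J is nearest.

J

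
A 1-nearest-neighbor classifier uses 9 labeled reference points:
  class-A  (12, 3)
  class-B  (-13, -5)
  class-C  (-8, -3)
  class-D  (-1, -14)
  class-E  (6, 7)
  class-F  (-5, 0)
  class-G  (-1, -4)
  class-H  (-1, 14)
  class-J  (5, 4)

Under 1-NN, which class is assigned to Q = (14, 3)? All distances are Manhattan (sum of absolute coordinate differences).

class-A

d(Q, class-A) = 2 + 0 = 2
d(Q, class-B) = 27 + 8 = 35
d(Q, class-C) = 22 + 6 = 28
d(Q, class-D) = 15 + 17 = 32
d(Q, class-E) = 8 + 4 = 12
d(Q, class-F) = 19 + 3 = 22
d(Q, class-G) = 15 + 7 = 22
d(Q, class-H) = 15 + 11 = 26
d(Q, class-J) = 9 + 1 = 10
class-A is nearest.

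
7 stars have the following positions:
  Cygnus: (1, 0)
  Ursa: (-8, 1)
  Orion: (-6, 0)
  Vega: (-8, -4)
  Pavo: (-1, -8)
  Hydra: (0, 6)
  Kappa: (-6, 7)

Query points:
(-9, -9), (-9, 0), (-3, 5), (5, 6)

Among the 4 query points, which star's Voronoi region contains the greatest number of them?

(-9, -9) — d² to each: Cygnus:181, Ursa:101, Orion:90, Vega:26, Pavo:65, Hydra:306, Kappa:265 → nearest is Vega
(-9, 0) — d² to each: Cygnus:100, Ursa:2, Orion:9, Vega:17, Pavo:128, Hydra:117, Kappa:58 → nearest is Ursa
(-3, 5) — d² to each: Cygnus:41, Ursa:41, Orion:34, Vega:106, Pavo:173, Hydra:10, Kappa:13 → nearest is Hydra
(5, 6) — d² to each: Cygnus:52, Ursa:194, Orion:157, Vega:269, Pavo:232, Hydra:25, Kappa:122 → nearest is Hydra
Tally — Ursa:1, Vega:1, Hydra:2. Hydra captures the most (2).

Hydra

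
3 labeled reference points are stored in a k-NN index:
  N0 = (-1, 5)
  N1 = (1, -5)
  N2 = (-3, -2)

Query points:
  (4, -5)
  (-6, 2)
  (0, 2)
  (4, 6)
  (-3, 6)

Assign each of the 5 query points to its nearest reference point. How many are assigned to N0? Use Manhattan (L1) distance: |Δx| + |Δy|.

(4, -5) — d to each: N0:15, N1:3, N2:10 → nearest is N1
(-6, 2) — d to each: N0:8, N1:14, N2:7 → nearest is N2
(0, 2) — d to each: N0:4, N1:8, N2:7 → nearest is N0
(4, 6) — d to each: N0:6, N1:14, N2:15 → nearest is N0
(-3, 6) — d to each: N0:3, N1:15, N2:8 → nearest is N0
3 of the 5 points have N0 as nearest.

3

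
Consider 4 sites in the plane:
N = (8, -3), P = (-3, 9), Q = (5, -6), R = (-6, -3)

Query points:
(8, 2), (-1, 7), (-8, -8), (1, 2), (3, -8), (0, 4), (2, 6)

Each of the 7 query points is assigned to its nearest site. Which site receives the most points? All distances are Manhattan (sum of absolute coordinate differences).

(8, 2) — d to each: N:5, P:18, Q:11, R:19 → nearest is N
(-1, 7) — d to each: N:19, P:4, Q:19, R:15 → nearest is P
(-8, -8) — d to each: N:21, P:22, Q:15, R:7 → nearest is R
(1, 2) — d to each: N:12, P:11, Q:12, R:12 → nearest is P
(3, -8) — d to each: N:10, P:23, Q:4, R:14 → nearest is Q
(0, 4) — d to each: N:15, P:8, Q:15, R:13 → nearest is P
(2, 6) — d to each: N:15, P:8, Q:15, R:17 → nearest is P
Tally — N:1, P:4, Q:1, R:1. P captures the most (4).

P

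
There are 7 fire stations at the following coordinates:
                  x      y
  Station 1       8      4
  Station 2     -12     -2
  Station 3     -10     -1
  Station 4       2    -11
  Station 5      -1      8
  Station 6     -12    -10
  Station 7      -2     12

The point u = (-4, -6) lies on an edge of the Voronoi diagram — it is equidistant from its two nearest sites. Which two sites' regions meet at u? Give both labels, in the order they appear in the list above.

Squared distances from u to each site:
d²(u, Station 1) = (-4−8)² + (-6−4)² = 144 + 100 = 244
d²(u, Station 2) = (-4−(-12))² + (-6−(-2))² = 64 + 16 = 80
d²(u, Station 3) = (-4−(-10))² + (-6−(-1))² = 36 + 25 = 61
d²(u, Station 4) = (-4−2)² + (-6−(-11))² = 36 + 25 = 61
d²(u, Station 5) = (-4−(-1))² + (-6−8)² = 9 + 196 = 205
d²(u, Station 6) = (-4−(-12))² + (-6−(-10))² = 64 + 16 = 80
d²(u, Station 7) = (-4−(-2))² + (-6−12)² = 4 + 324 = 328
u is equidistant from Station 3 and Station 4 (both at squared distance 61), and every other site is strictly farther — so u lies on the Station 3–Station 4 Voronoi edge.

Station 3 and Station 4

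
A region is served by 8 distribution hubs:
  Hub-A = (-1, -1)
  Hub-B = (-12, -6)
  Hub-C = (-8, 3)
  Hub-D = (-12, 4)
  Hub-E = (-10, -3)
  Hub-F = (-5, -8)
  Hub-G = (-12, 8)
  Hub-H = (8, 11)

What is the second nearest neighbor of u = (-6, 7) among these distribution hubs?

Squared Euclidean distances:
d²(u, Hub-A) = (-6−(-1))² + (7−(-1))² = 25 + 64 = 89
d²(u, Hub-B) = (-6−(-12))² + (7−(-6))² = 36 + 169 = 205
d²(u, Hub-C) = (-6−(-8))² + (7−3)² = 4 + 16 = 20
d²(u, Hub-D) = (-6−(-12))² + (7−4)² = 36 + 9 = 45
d²(u, Hub-E) = (-6−(-10))² + (7−(-3))² = 16 + 100 = 116
d²(u, Hub-F) = (-6−(-5))² + (7−(-8))² = 1 + 225 = 226
d²(u, Hub-G) = (-6−(-12))² + (7−8)² = 36 + 1 = 37
d²(u, Hub-H) = (-6−8)² + (7−11)² = 196 + 16 = 212
Sorted ascending: Hub-C, Hub-G, Hub-D, … — the second-nearest is Hub-G.

Hub-G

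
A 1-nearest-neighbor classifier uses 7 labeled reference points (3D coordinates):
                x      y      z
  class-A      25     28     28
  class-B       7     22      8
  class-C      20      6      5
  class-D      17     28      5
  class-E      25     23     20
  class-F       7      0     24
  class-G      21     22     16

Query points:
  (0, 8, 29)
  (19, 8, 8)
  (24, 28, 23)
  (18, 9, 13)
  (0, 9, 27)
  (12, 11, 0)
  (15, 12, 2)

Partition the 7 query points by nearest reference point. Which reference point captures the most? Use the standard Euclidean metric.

class-C

(0, 8, 29) — d² to each: class-A:1026, class-B:686, class-C:980, class-D:1265, class-E:931, class-F:138, class-G:806 → nearest is class-F
(19, 8, 8) — d² to each: class-A:836, class-B:340, class-C:14, class-D:413, class-E:405, class-F:464, class-G:264 → nearest is class-C
(24, 28, 23) — d² to each: class-A:26, class-B:550, class-C:824, class-D:373, class-E:35, class-F:1074, class-G:94 → nearest is class-A
(18, 9, 13) — d² to each: class-A:635, class-B:315, class-C:77, class-D:426, class-E:294, class-F:323, class-G:187 → nearest is class-C
(0, 9, 27) — d² to each: class-A:987, class-B:579, class-C:893, class-D:1134, class-E:870, class-F:139, class-G:731 → nearest is class-F
(12, 11, 0) — d² to each: class-A:1242, class-B:210, class-C:114, class-D:339, class-E:713, class-F:722, class-G:458 → nearest is class-C
(15, 12, 2) — d² to each: class-A:1032, class-B:200, class-C:70, class-D:269, class-E:545, class-F:692, class-G:332 → nearest is class-C
Tally — class-A:1, class-C:4, class-F:2. class-C captures the most (4).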